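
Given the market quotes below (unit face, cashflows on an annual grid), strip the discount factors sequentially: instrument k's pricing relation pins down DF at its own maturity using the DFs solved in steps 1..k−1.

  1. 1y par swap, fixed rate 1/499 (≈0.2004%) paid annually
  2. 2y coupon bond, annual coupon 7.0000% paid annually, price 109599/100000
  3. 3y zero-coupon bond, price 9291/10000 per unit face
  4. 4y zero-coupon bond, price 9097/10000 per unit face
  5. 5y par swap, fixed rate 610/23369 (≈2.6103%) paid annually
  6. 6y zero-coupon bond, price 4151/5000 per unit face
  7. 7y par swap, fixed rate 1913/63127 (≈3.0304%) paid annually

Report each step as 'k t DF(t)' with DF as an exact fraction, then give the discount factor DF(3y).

1 1 499/500
2 2 959/1000
3 3 9291/10000
4 4 9097/10000
5 5 439/500
6 6 4151/5000
7 7 8087/10000
DF(3y) = 9291/10000 ≈ 0.929100

step 1 [1y] swap r/1=1/499: DF=(1 − 1/499·(0))/(1+1/499) = 499/500 ≈ 0.998000
step 2 [2y] bond c/1=7/100: DF=(109599/100000 − 7/100·(0.998000))/(1+7/100) = 959/1000 ≈ 0.959000
step 3 [3y] zero: DF = P = 9291/10000 ≈ 0.929100
step 4 [4y] zero: DF = P = 9097/10000 ≈ 0.909700
step 5 [5y] swap r/1=610/23369: DF=(1 − 610/23369·(0.998000+0.959000+0.929100+0.909700))/(1+610/23369) = 439/500 ≈ 0.878000
step 6 [6y] zero: DF = P = 4151/5000 ≈ 0.830200
step 7 [7y] swap r/1=1913/63127: DF=(1 − 1913/63127·(0.998000+0.959000+0.929100+0.909700+0.878000+0.830200))/(1+1913/63127) = 8087/10000 ≈ 0.808700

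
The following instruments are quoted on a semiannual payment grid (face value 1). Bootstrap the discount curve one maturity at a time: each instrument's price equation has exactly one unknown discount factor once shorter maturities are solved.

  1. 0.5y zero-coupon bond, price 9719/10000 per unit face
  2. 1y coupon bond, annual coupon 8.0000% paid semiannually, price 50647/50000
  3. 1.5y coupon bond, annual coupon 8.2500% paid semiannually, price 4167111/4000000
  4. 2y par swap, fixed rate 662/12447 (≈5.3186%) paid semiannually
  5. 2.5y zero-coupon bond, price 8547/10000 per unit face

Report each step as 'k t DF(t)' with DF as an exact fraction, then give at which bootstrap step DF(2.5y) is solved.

step 1 [0.5y] zero: DF = P = 9719/10000 ≈ 0.971900
step 2 [1y] bond c/2=1/25: DF=(50647/50000 − 1/25·(0.971900))/(1+1/25) = 4683/5000 ≈ 0.936600
step 3 [1.5y] bond c/2=33/800: DF=(4167111/4000000 − 33/800·(0.971900+0.936600))/(1+33/800) = 9249/10000 ≈ 0.924900
step 4 [2y] swap r/2=331/12447: DF=(1 − 331/12447·(0.971900+0.936600+0.924900))/(1+331/12447) = 9007/10000 ≈ 0.900700
step 5 [2.5y] zero: DF = P = 8547/10000 ≈ 0.854700

1 1/2 9719/10000
2 1 4683/5000
3 3/2 9249/10000
4 2 9007/10000
5 5/2 8547/10000
DF(2.5y) is solved at step 5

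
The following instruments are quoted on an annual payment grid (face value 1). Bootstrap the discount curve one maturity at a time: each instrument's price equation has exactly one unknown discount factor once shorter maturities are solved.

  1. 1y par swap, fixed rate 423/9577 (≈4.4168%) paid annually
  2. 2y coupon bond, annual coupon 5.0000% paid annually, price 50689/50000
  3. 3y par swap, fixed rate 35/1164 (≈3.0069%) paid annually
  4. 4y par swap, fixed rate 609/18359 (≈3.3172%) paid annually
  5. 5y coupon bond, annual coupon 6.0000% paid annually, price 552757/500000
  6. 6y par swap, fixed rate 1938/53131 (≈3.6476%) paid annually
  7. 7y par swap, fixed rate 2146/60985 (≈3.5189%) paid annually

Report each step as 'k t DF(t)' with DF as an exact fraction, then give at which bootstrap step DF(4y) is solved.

1 1 9577/10000
2 2 9199/10000
3 3 229/250
4 4 4391/5000
5 5 8351/10000
6 6 4031/5000
7 7 3927/5000
DF(4y) is solved at step 4

step 1 [1y] swap r/1=423/9577: DF=(1 − 423/9577·(0))/(1+423/9577) = 9577/10000 ≈ 0.957700
step 2 [2y] bond c/1=1/20: DF=(50689/50000 − 1/20·(0.957700))/(1+1/20) = 9199/10000 ≈ 0.919900
step 3 [3y] swap r/1=35/1164: DF=(1 − 35/1164·(0.957700+0.919900))/(1+35/1164) = 229/250 ≈ 0.916000
step 4 [4y] swap r/1=609/18359: DF=(1 − 609/18359·(0.957700+0.919900+0.916000))/(1+609/18359) = 4391/5000 ≈ 0.878200
step 5 [5y] bond c/1=3/50: DF=(552757/500000 − 3/50·(0.957700+0.919900+0.916000+0.878200))/(1+3/50) = 8351/10000 ≈ 0.835100
step 6 [6y] swap r/1=1938/53131: DF=(1 − 1938/53131·(0.957700+0.919900+0.916000+0.878200+0.835100))/(1+1938/53131) = 4031/5000 ≈ 0.806200
step 7 [7y] swap r/1=2146/60985: DF=(1 − 2146/60985·(0.957700+0.919900+0.916000+0.878200+0.835100+0.806200))/(1+2146/60985) = 3927/5000 ≈ 0.785400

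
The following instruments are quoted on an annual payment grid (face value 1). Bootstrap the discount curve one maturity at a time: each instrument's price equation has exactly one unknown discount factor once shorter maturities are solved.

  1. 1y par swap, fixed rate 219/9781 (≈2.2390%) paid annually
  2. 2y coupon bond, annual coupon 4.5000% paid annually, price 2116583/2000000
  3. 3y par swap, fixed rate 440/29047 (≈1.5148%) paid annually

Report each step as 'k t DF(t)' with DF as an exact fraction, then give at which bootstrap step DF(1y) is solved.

1 1 9781/10000
2 2 4853/5000
3 3 239/250
DF(1y) is solved at step 1

step 1 [1y] swap r/1=219/9781: DF=(1 − 219/9781·(0))/(1+219/9781) = 9781/10000 ≈ 0.978100
step 2 [2y] bond c/1=9/200: DF=(2116583/2000000 − 9/200·(0.978100))/(1+9/200) = 4853/5000 ≈ 0.970600
step 3 [3y] swap r/1=440/29047: DF=(1 − 440/29047·(0.978100+0.970600))/(1+440/29047) = 239/250 ≈ 0.956000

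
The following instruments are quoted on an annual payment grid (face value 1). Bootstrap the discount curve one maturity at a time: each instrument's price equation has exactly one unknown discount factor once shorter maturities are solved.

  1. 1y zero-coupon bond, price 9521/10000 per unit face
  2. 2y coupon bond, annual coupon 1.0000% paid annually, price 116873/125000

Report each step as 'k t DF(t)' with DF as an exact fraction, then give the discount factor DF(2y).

1 1 9521/10000
2 2 9163/10000
DF(2y) = 9163/10000 ≈ 0.916300

step 1 [1y] zero: DF = P = 9521/10000 ≈ 0.952100
step 2 [2y] bond c/1=1/100: DF=(116873/125000 − 1/100·(0.952100))/(1+1/100) = 9163/10000 ≈ 0.916300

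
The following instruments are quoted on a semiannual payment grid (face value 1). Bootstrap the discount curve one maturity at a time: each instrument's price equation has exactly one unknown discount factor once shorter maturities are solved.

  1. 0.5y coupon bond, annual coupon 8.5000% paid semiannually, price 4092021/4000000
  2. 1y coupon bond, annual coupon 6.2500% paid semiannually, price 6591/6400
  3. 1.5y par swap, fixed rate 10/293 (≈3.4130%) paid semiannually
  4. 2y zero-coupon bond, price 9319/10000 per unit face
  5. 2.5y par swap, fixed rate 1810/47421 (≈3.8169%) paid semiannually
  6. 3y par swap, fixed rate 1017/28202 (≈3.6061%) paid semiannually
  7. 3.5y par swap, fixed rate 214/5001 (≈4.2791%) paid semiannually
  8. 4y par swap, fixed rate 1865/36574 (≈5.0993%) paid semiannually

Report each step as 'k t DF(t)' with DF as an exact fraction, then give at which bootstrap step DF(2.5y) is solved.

1 1/2 9813/10000
2 1 9689/10000
3 3/2 1901/2000
4 2 9319/10000
5 5/2 1819/2000
6 3 8983/10000
7 7/2 8609/10000
8 4 1627/2000
DF(2.5y) is solved at step 5

step 1 [0.5y] bond c/2=17/400: DF=(4092021/4000000 − 17/400·(0))/(1+17/400) = 9813/10000 ≈ 0.981300
step 2 [1y] bond c/2=1/32: DF=(6591/6400 − 1/32·(0.981300))/(1+1/32) = 9689/10000 ≈ 0.968900
step 3 [1.5y] swap r/2=5/293: DF=(1 − 5/293·(0.981300+0.968900))/(1+5/293) = 1901/2000 ≈ 0.950500
step 4 [2y] zero: DF = P = 9319/10000 ≈ 0.931900
step 5 [2.5y] swap r/2=905/47421: DF=(1 − 905/47421·(0.981300+0.968900+0.950500+0.931900))/(1+905/47421) = 1819/2000 ≈ 0.909500
step 6 [3y] swap r/2=1017/56404: DF=(1 − 1017/56404·(0.981300+0.968900+0.950500+0.931900+0.909500))/(1+1017/56404) = 8983/10000 ≈ 0.898300
step 7 [3.5y] swap r/2=107/5001: DF=(1 − 107/5001·(0.981300+0.968900+0.950500+0.931900+0.909500+0.898300))/(1+107/5001) = 8609/10000 ≈ 0.860900
step 8 [4y] swap r/2=1865/73148: DF=(1 − 1865/73148·(0.981300+0.968900+0.950500+0.931900+0.909500+0.898300+0.860900))/(1+1865/73148) = 1627/2000 ≈ 0.813500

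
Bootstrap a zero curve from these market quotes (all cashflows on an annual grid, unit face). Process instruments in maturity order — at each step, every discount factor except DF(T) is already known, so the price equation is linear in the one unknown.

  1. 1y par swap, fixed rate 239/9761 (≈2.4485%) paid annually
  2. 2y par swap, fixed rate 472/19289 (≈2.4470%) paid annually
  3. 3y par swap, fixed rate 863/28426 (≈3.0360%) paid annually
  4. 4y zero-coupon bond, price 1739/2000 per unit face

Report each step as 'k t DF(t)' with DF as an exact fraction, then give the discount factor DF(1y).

step 1 [1y] swap r/1=239/9761: DF=(1 − 239/9761·(0))/(1+239/9761) = 9761/10000 ≈ 0.976100
step 2 [2y] swap r/1=472/19289: DF=(1 − 472/19289·(0.976100))/(1+472/19289) = 1191/1250 ≈ 0.952800
step 3 [3y] swap r/1=863/28426: DF=(1 − 863/28426·(0.976100+0.952800))/(1+863/28426) = 9137/10000 ≈ 0.913700
step 4 [4y] zero: DF = P = 1739/2000 ≈ 0.869500

1 1 9761/10000
2 2 1191/1250
3 3 9137/10000
4 4 1739/2000
DF(1y) = 9761/10000 ≈ 0.976100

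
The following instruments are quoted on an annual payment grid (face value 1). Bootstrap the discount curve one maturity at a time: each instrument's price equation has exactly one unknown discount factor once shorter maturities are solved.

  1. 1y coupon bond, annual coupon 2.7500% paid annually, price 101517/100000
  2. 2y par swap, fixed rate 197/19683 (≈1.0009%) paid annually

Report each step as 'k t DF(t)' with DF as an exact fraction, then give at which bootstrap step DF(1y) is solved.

step 1 [1y] bond c/1=11/400: DF=(101517/100000 − 11/400·(0))/(1+11/400) = 247/250 ≈ 0.988000
step 2 [2y] swap r/1=197/19683: DF=(1 − 197/19683·(0.988000))/(1+197/19683) = 9803/10000 ≈ 0.980300

1 1 247/250
2 2 9803/10000
DF(1y) is solved at step 1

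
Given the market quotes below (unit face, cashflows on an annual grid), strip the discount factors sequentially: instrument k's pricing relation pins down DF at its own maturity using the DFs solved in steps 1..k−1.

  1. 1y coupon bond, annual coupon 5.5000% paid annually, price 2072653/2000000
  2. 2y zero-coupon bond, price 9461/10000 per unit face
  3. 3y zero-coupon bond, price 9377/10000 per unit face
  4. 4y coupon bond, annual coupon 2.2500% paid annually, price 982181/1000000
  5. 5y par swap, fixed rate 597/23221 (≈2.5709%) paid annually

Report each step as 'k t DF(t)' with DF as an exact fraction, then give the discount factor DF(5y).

1 1 9823/10000
2 2 9461/10000
3 3 9377/10000
4 4 359/400
5 5 4403/5000
DF(5y) = 4403/5000 ≈ 0.880600

step 1 [1y] bond c/1=11/200: DF=(2072653/2000000 − 11/200·(0))/(1+11/200) = 9823/10000 ≈ 0.982300
step 2 [2y] zero: DF = P = 9461/10000 ≈ 0.946100
step 3 [3y] zero: DF = P = 9377/10000 ≈ 0.937700
step 4 [4y] bond c/1=9/400: DF=(982181/1000000 − 9/400·(0.982300+0.946100+0.937700))/(1+9/400) = 359/400 ≈ 0.897500
step 5 [5y] swap r/1=597/23221: DF=(1 − 597/23221·(0.982300+0.946100+0.937700+0.897500))/(1+597/23221) = 4403/5000 ≈ 0.880600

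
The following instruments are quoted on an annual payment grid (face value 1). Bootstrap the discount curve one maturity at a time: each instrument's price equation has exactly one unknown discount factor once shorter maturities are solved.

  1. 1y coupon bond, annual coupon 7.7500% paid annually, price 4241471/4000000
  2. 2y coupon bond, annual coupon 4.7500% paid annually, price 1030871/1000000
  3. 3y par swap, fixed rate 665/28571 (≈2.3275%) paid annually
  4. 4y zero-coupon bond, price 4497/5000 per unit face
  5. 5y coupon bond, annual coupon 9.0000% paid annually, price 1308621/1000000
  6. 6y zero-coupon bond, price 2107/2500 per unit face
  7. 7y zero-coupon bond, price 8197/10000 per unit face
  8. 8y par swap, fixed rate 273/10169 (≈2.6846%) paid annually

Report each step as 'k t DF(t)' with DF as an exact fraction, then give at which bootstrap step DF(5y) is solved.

1 1 9841/10000
2 2 1879/2000
3 3 1867/2000
4 4 4497/5000
5 5 1113/1250
6 6 2107/2500
7 7 8197/10000
8 8 8089/10000
DF(5y) is solved at step 5

step 1 [1y] bond c/1=31/400: DF=(4241471/4000000 − 31/400·(0))/(1+31/400) = 9841/10000 ≈ 0.984100
step 2 [2y] bond c/1=19/400: DF=(1030871/1000000 − 19/400·(0.984100))/(1+19/400) = 1879/2000 ≈ 0.939500
step 3 [3y] swap r/1=665/28571: DF=(1 − 665/28571·(0.984100+0.939500))/(1+665/28571) = 1867/2000 ≈ 0.933500
step 4 [4y] zero: DF = P = 4497/5000 ≈ 0.899400
step 5 [5y] bond c/1=9/100: DF=(1308621/1000000 − 9/100·(0.984100+0.939500+0.933500+0.899400))/(1+9/100) = 1113/1250 ≈ 0.890400
step 6 [6y] zero: DF = P = 2107/2500 ≈ 0.842800
step 7 [7y] zero: DF = P = 8197/10000 ≈ 0.819700
step 8 [8y] swap r/1=273/10169: DF=(1 − 273/10169·(0.984100+0.939500+0.933500+0.899400+0.890400+0.842800+0.819700))/(1+273/10169) = 8089/10000 ≈ 0.808900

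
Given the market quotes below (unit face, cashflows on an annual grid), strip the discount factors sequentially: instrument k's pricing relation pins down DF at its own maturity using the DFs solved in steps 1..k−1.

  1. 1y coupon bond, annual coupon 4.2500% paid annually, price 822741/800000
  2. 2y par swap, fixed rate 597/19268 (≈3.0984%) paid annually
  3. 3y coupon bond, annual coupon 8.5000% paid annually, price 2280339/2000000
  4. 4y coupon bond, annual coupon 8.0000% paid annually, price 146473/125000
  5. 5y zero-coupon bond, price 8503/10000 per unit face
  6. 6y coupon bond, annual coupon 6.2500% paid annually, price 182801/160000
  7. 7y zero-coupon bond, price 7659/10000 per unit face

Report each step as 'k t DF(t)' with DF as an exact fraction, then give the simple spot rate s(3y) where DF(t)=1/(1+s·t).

step 1 [1y] bond c/1=17/400: DF=(822741/800000 − 17/400·(0))/(1+17/400) = 1973/2000 ≈ 0.986500
step 2 [2y] swap r/1=597/19268: DF=(1 − 597/19268·(0.986500))/(1+597/19268) = 9403/10000 ≈ 0.940300
step 3 [3y] bond c/1=17/200: DF=(2280339/2000000 − 17/200·(0.986500+0.940300))/(1+17/200) = 8999/10000 ≈ 0.899900
step 4 [4y] bond c/1=2/25: DF=(146473/125000 − 2/25·(0.986500+0.940300+0.899900))/(1+2/25) = 2189/2500 ≈ 0.875600
step 5 [5y] zero: DF = P = 8503/10000 ≈ 0.850300
step 6 [6y] bond c/1=1/16: DF=(182801/160000 − 1/16·(0.986500+0.940300+0.899900+0.875600+0.850300))/(1+1/16) = 323/400 ≈ 0.807500
step 7 [7y] zero: DF = P = 7659/10000 ≈ 0.765900

1 1 1973/2000
2 2 9403/10000
3 3 8999/10000
4 4 2189/2500
5 5 8503/10000
6 6 323/400
7 7 7659/10000
s(3y) = (1/(8999/10000) − 1)/(3) = 1001/26997 ≈ 3.7078%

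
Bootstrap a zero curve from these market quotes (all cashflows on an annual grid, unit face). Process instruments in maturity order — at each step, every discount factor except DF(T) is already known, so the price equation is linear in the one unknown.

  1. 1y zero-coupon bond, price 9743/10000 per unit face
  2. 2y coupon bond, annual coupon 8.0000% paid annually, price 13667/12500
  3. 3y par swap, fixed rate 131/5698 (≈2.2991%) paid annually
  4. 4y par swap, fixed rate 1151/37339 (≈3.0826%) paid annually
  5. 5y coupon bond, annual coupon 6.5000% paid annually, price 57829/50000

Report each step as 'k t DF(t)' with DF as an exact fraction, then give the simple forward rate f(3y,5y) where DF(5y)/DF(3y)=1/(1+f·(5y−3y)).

step 1 [1y] zero: DF = P = 9743/10000 ≈ 0.974300
step 2 [2y] bond c/1=2/25: DF=(13667/12500 − 2/25·(0.974300))/(1+2/25) = 4701/5000 ≈ 0.940200
step 3 [3y] swap r/1=131/5698: DF=(1 − 131/5698·(0.974300+0.940200))/(1+131/5698) = 1869/2000 ≈ 0.934500
step 4 [4y] swap r/1=1151/37339: DF=(1 − 1151/37339·(0.974300+0.940200+0.934500))/(1+1151/37339) = 8849/10000 ≈ 0.884900
step 5 [5y] bond c/1=13/200: DF=(57829/50000 − 13/200·(0.974300+0.940200+0.934500+0.884900))/(1+13/200) = 8581/10000 ≈ 0.858100

1 1 9743/10000
2 2 4701/5000
3 3 1869/2000
4 4 8849/10000
5 5 8581/10000
f(3y,5y) = ((1869/2000)/(8581/10000) − 1)/(2) = 382/8581 ≈ 4.4517%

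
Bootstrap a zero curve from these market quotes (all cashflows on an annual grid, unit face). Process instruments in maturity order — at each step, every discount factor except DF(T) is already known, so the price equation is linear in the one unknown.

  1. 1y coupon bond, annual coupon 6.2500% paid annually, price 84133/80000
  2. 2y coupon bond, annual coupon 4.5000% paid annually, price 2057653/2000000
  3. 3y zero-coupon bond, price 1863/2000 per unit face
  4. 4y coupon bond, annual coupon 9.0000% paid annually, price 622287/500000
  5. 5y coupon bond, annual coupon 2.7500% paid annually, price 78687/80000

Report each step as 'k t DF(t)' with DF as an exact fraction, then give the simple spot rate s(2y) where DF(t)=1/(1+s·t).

1 1 4949/5000
2 2 9419/10000
3 3 1863/2000
4 4 4527/5000
5 5 2141/2500
s(2y) = (1/(9419/10000) − 1)/(2) = 581/18838 ≈ 3.0842%

step 1 [1y] bond c/1=1/16: DF=(84133/80000 − 1/16·(0))/(1+1/16) = 4949/5000 ≈ 0.989800
step 2 [2y] bond c/1=9/200: DF=(2057653/2000000 − 9/200·(0.989800))/(1+9/200) = 9419/10000 ≈ 0.941900
step 3 [3y] zero: DF = P = 1863/2000 ≈ 0.931500
step 4 [4y] bond c/1=9/100: DF=(622287/500000 − 9/100·(0.989800+0.941900+0.931500))/(1+9/100) = 4527/5000 ≈ 0.905400
step 5 [5y] bond c/1=11/400: DF=(78687/80000 − 11/400·(0.989800+0.941900+0.931500+0.905400))/(1+11/400) = 2141/2500 ≈ 0.856400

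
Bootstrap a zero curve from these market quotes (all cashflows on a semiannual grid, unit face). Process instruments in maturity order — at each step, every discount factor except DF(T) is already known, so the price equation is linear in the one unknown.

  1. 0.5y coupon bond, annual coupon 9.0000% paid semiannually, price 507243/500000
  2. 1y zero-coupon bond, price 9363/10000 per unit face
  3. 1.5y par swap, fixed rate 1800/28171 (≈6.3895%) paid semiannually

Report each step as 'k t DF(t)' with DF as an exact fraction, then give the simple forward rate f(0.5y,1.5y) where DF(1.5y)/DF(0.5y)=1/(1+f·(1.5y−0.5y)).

1 1/2 2427/2500
2 1 9363/10000
3 3/2 91/100
f(0.5y,1.5y) = ((2427/2500)/(91/100) − 1)/(1) = 152/2275 ≈ 6.6813%

step 1 [0.5y] bond c/2=9/200: DF=(507243/500000 − 9/200·(0))/(1+9/200) = 2427/2500 ≈ 0.970800
step 2 [1y] zero: DF = P = 9363/10000 ≈ 0.936300
step 3 [1.5y] swap r/2=900/28171: DF=(1 − 900/28171·(0.970800+0.936300))/(1+900/28171) = 91/100 ≈ 0.910000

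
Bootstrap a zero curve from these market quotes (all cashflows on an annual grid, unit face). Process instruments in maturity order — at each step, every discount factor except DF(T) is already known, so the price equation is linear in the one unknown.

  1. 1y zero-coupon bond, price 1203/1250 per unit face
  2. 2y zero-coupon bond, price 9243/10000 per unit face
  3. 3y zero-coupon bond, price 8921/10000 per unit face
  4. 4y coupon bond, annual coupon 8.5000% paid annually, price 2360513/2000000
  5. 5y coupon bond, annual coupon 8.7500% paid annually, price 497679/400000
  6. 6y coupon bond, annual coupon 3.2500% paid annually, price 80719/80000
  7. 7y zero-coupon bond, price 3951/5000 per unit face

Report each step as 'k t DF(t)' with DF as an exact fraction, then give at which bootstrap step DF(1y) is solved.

step 1 [1y] zero: DF = P = 1203/1250 ≈ 0.962400
step 2 [2y] zero: DF = P = 9243/10000 ≈ 0.924300
step 3 [3y] zero: DF = P = 8921/10000 ≈ 0.892100
step 4 [4y] bond c/1=17/200: DF=(2360513/2000000 − 17/200·(0.962400+0.924300+0.892100))/(1+17/200) = 8701/10000 ≈ 0.870100
step 5 [5y] bond c/1=7/80: DF=(497679/400000 − 7/80·(0.962400+0.924300+0.892100+0.870100))/(1+7/80) = 1701/2000 ≈ 0.850500
step 6 [6y] bond c/1=13/400: DF=(80719/80000 − 13/400·(0.962400+0.924300+0.892100+0.870100+0.850500))/(1+13/400) = 2089/2500 ≈ 0.835600
step 7 [7y] zero: DF = P = 3951/5000 ≈ 0.790200

1 1 1203/1250
2 2 9243/10000
3 3 8921/10000
4 4 8701/10000
5 5 1701/2000
6 6 2089/2500
7 7 3951/5000
DF(1y) is solved at step 1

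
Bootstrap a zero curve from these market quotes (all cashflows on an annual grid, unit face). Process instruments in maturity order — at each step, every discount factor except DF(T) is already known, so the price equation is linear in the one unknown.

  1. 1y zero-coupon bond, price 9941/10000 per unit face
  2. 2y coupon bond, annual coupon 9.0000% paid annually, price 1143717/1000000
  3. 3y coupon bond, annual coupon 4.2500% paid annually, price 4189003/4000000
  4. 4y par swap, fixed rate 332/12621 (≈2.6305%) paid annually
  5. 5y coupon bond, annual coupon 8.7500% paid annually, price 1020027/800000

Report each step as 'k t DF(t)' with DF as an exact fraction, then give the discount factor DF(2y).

step 1 [1y] zero: DF = P = 9941/10000 ≈ 0.994100
step 2 [2y] bond c/1=9/100: DF=(1143717/1000000 − 9/100·(0.994100))/(1+9/100) = 1209/1250 ≈ 0.967200
step 3 [3y] bond c/1=17/400: DF=(4189003/4000000 − 17/400·(0.994100+0.967200))/(1+17/400) = 4623/5000 ≈ 0.924600
step 4 [4y] swap r/1=332/12621: DF=(1 − 332/12621·(0.994100+0.967200+0.924600))/(1+332/12621) = 2251/2500 ≈ 0.900400
step 5 [5y] bond c/1=7/80: DF=(1020027/800000 − 7/80·(0.994100+0.967200+0.924600+0.900400))/(1+7/80) = 4339/5000 ≈ 0.867800

1 1 9941/10000
2 2 1209/1250
3 3 4623/5000
4 4 2251/2500
5 5 4339/5000
DF(2y) = 1209/1250 ≈ 0.967200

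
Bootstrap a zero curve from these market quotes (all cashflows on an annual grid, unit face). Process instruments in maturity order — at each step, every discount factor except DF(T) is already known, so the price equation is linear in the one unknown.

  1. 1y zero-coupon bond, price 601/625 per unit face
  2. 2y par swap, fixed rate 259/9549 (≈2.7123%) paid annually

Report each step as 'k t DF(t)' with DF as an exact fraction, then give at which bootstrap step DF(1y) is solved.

step 1 [1y] zero: DF = P = 601/625 ≈ 0.961600
step 2 [2y] swap r/1=259/9549: DF=(1 − 259/9549·(0.961600))/(1+259/9549) = 4741/5000 ≈ 0.948200

1 1 601/625
2 2 4741/5000
DF(1y) is solved at step 1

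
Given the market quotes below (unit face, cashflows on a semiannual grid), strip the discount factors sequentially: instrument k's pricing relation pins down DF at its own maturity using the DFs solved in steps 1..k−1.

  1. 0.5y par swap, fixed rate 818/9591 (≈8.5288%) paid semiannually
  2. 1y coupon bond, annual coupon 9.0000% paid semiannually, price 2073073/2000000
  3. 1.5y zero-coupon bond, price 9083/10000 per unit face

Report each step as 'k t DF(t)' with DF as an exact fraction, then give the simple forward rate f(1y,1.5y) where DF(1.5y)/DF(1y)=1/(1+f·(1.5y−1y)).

1 1/2 9591/10000
2 1 4753/5000
3 3/2 9083/10000
f(1y,1.5y) = ((4753/5000)/(9083/10000) − 1)/(1/2) = 846/9083 ≈ 9.3141%

step 1 [0.5y] swap r/2=409/9591: DF=(1 − 409/9591·(0))/(1+409/9591) = 9591/10000 ≈ 0.959100
step 2 [1y] bond c/2=9/200: DF=(2073073/2000000 − 9/200·(0.959100))/(1+9/200) = 4753/5000 ≈ 0.950600
step 3 [1.5y] zero: DF = P = 9083/10000 ≈ 0.908300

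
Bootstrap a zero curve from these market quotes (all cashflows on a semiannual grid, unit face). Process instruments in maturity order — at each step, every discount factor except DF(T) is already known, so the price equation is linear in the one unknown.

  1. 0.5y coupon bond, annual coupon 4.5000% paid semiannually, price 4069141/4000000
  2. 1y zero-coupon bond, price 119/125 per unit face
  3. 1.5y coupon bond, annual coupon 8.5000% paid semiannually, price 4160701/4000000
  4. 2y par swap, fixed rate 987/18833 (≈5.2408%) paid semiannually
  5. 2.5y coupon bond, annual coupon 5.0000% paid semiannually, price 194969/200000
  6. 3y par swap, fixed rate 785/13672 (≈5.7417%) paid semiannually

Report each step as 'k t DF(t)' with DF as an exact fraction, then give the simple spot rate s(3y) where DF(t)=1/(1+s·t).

step 1 [0.5y] bond c/2=9/400: DF=(4069141/4000000 − 9/400·(0))/(1+9/400) = 9949/10000 ≈ 0.994900
step 2 [1y] zero: DF = P = 119/125 ≈ 0.952000
step 3 [1.5y] bond c/2=17/400: DF=(4160701/4000000 − 17/400·(0.994900+0.952000))/(1+17/400) = 574/625 ≈ 0.918400
step 4 [2y] swap r/2=987/37666: DF=(1 − 987/37666·(0.994900+0.952000+0.918400))/(1+987/37666) = 9013/10000 ≈ 0.901300
step 5 [2.5y] bond c/2=1/40: DF=(194969/200000 − 1/40·(0.994900+0.952000+0.918400+0.901300))/(1+1/40) = 537/625 ≈ 0.859200
step 6 [3y] swap r/2=785/27344: DF=(1 − 785/27344·(0.994900+0.952000+0.918400+0.901300+0.859200))/(1+785/27344) = 843/1000 ≈ 0.843000

1 1/2 9949/10000
2 1 119/125
3 3/2 574/625
4 2 9013/10000
5 5/2 537/625
6 3 843/1000
s(3y) = (1/(843/1000) − 1)/(3) = 157/2529 ≈ 6.2080%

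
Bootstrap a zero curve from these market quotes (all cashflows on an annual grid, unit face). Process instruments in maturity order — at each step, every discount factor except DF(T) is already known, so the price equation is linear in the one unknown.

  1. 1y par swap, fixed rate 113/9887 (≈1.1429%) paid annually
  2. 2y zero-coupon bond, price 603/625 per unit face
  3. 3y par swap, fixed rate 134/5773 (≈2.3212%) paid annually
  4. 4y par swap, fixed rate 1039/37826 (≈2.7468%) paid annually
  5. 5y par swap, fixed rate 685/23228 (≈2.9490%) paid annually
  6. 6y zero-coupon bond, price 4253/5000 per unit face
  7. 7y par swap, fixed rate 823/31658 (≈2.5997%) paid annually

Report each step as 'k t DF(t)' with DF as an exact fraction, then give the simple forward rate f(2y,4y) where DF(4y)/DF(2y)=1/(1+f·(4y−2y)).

1 1 9887/10000
2 2 603/625
3 3 933/1000
4 4 8961/10000
5 5 863/1000
6 6 4253/5000
7 7 4177/5000
f(2y,4y) = ((603/625)/(8961/10000) − 1)/(2) = 229/5974 ≈ 3.8333%

step 1 [1y] swap r/1=113/9887: DF=(1 − 113/9887·(0))/(1+113/9887) = 9887/10000 ≈ 0.988700
step 2 [2y] zero: DF = P = 603/625 ≈ 0.964800
step 3 [3y] swap r/1=134/5773: DF=(1 − 134/5773·(0.988700+0.964800))/(1+134/5773) = 933/1000 ≈ 0.933000
step 4 [4y] swap r/1=1039/37826: DF=(1 − 1039/37826·(0.988700+0.964800+0.933000))/(1+1039/37826) = 8961/10000 ≈ 0.896100
step 5 [5y] swap r/1=685/23228: DF=(1 − 685/23228·(0.988700+0.964800+0.933000+0.896100))/(1+685/23228) = 863/1000 ≈ 0.863000
step 6 [6y] zero: DF = P = 4253/5000 ≈ 0.850600
step 7 [7y] swap r/1=823/31658: DF=(1 − 823/31658·(0.988700+0.964800+0.933000+0.896100+0.863000+0.850600))/(1+823/31658) = 4177/5000 ≈ 0.835400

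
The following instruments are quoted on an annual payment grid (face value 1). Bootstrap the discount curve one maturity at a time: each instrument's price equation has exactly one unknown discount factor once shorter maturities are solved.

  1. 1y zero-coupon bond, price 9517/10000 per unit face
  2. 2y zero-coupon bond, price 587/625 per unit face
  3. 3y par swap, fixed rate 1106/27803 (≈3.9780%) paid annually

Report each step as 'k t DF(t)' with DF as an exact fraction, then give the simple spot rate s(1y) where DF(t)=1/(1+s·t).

1 1 9517/10000
2 2 587/625
3 3 4447/5000
s(1y) = (1/(9517/10000) − 1)/(1) = 483/9517 ≈ 5.0751%

step 1 [1y] zero: DF = P = 9517/10000 ≈ 0.951700
step 2 [2y] zero: DF = P = 587/625 ≈ 0.939200
step 3 [3y] swap r/1=1106/27803: DF=(1 − 1106/27803·(0.951700+0.939200))/(1+1106/27803) = 4447/5000 ≈ 0.889400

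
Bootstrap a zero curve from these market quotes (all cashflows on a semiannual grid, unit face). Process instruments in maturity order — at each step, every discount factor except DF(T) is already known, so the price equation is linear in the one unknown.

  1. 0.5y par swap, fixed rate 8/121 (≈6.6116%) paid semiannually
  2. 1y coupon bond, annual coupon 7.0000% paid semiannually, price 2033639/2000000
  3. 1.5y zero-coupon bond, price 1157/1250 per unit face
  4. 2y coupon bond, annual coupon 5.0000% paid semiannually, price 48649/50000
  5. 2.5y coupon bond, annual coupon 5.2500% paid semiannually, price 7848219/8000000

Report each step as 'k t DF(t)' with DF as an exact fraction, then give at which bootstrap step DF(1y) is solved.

1 1/2 121/125
2 1 9497/10000
3 3/2 1157/1250
4 2 8799/10000
5 5/2 8607/10000
DF(1y) is solved at step 2

step 1 [0.5y] swap r/2=4/121: DF=(1 − 4/121·(0))/(1+4/121) = 121/125 ≈ 0.968000
step 2 [1y] bond c/2=7/200: DF=(2033639/2000000 − 7/200·(0.968000))/(1+7/200) = 9497/10000 ≈ 0.949700
step 3 [1.5y] zero: DF = P = 1157/1250 ≈ 0.925600
step 4 [2y] bond c/2=1/40: DF=(48649/50000 − 1/40·(0.968000+0.949700+0.925600))/(1+1/40) = 8799/10000 ≈ 0.879900
step 5 [2.5y] bond c/2=21/800: DF=(7848219/8000000 − 21/800·(0.968000+0.949700+0.925600+0.879900))/(1+21/800) = 8607/10000 ≈ 0.860700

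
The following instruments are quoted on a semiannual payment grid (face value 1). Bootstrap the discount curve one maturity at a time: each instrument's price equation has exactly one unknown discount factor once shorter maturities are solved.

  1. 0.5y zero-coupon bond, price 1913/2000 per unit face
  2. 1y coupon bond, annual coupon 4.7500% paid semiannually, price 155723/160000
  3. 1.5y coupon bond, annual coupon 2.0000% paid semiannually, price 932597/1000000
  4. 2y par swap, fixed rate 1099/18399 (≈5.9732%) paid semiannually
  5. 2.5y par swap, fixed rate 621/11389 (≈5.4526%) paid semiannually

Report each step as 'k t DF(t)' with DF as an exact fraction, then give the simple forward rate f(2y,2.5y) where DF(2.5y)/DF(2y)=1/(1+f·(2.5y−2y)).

1 1/2 1913/2000
2 1 1857/2000
3 3/2 9047/10000
4 2 8901/10000
5 5/2 4379/5000
f(2y,2.5y) = ((8901/10000)/(4379/5000) − 1)/(1/2) = 143/4379 ≈ 3.2656%

step 1 [0.5y] zero: DF = P = 1913/2000 ≈ 0.956500
step 2 [1y] bond c/2=19/800: DF=(155723/160000 − 19/800·(0.956500))/(1+19/800) = 1857/2000 ≈ 0.928500
step 3 [1.5y] bond c/2=1/100: DF=(932597/1000000 − 1/100·(0.956500+0.928500))/(1+1/100) = 9047/10000 ≈ 0.904700
step 4 [2y] swap r/2=1099/36798: DF=(1 − 1099/36798·(0.956500+0.928500+0.904700))/(1+1099/36798) = 8901/10000 ≈ 0.890100
step 5 [2.5y] swap r/2=621/22778: DF=(1 − 621/22778·(0.956500+0.928500+0.904700+0.890100))/(1+621/22778) = 4379/5000 ≈ 0.875800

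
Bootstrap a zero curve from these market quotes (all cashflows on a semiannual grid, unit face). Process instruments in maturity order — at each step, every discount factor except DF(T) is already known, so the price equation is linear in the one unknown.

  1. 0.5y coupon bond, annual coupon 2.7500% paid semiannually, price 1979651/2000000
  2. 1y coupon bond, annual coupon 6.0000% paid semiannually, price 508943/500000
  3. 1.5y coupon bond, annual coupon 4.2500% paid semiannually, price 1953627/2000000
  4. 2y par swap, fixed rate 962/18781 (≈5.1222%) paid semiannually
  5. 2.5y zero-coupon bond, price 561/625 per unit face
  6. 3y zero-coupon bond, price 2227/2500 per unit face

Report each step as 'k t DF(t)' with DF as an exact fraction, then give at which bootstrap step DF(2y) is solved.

1 1/2 2441/2500
2 1 4799/5000
3 3/2 4581/5000
4 2 4519/5000
5 5/2 561/625
6 3 2227/2500
DF(2y) is solved at step 4

step 1 [0.5y] bond c/2=11/800: DF=(1979651/2000000 − 11/800·(0))/(1+11/800) = 2441/2500 ≈ 0.976400
step 2 [1y] bond c/2=3/100: DF=(508943/500000 − 3/100·(0.976400))/(1+3/100) = 4799/5000 ≈ 0.959800
step 3 [1.5y] bond c/2=17/800: DF=(1953627/2000000 − 17/800·(0.976400+0.959800))/(1+17/800) = 4581/5000 ≈ 0.916200
step 4 [2y] swap r/2=481/18781: DF=(1 − 481/18781·(0.976400+0.959800+0.916200))/(1+481/18781) = 4519/5000 ≈ 0.903800
step 5 [2.5y] zero: DF = P = 561/625 ≈ 0.897600
step 6 [3y] zero: DF = P = 2227/2500 ≈ 0.890800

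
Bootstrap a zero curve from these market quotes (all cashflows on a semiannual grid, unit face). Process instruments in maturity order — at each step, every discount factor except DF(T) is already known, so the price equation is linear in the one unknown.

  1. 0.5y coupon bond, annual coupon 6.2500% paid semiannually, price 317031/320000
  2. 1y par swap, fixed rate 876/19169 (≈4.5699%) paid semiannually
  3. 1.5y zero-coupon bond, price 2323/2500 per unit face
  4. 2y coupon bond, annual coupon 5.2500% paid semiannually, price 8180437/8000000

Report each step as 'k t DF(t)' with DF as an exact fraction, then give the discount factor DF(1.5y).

step 1 [0.5y] bond c/2=1/32: DF=(317031/320000 − 1/32·(0))/(1+1/32) = 9607/10000 ≈ 0.960700
step 2 [1y] swap r/2=438/19169: DF=(1 − 438/19169·(0.960700))/(1+438/19169) = 4781/5000 ≈ 0.956200
step 3 [1.5y] zero: DF = P = 2323/2500 ≈ 0.929200
step 4 [2y] bond c/2=21/800: DF=(8180437/8000000 − 21/800·(0.960700+0.956200+0.929200))/(1+21/800) = 2309/2500 ≈ 0.923600

1 1/2 9607/10000
2 1 4781/5000
3 3/2 2323/2500
4 2 2309/2500
DF(1.5y) = 2323/2500 ≈ 0.929200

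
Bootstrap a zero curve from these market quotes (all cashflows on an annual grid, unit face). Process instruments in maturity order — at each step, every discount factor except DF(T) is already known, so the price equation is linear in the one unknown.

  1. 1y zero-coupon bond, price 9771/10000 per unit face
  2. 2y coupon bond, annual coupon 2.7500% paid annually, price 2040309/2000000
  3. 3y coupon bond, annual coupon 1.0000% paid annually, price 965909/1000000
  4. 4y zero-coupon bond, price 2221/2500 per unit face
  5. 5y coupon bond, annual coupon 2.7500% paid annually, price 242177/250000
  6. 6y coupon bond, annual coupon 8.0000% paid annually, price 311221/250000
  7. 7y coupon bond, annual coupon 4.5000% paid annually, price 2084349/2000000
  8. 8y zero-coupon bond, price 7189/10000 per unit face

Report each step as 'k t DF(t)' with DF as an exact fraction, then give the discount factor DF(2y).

step 1 [1y] zero: DF = P = 9771/10000 ≈ 0.977100
step 2 [2y] bond c/1=11/400: DF=(2040309/2000000 − 11/400·(0.977100))/(1+11/400) = 9667/10000 ≈ 0.966700
step 3 [3y] bond c/1=1/100: DF=(965909/1000000 − 1/100·(0.977100+0.966700))/(1+1/100) = 9371/10000 ≈ 0.937100
step 4 [4y] zero: DF = P = 2221/2500 ≈ 0.888400
step 5 [5y] bond c/1=11/400: DF=(242177/250000 − 11/400·(0.977100+0.966700+0.937100+0.888400))/(1+11/400) = 8419/10000 ≈ 0.841900
step 6 [6y] bond c/1=2/25: DF=(311221/250000 − 2/25·(0.977100+0.966700+0.937100+0.888400+0.841900))/(1+2/25) = 8111/10000 ≈ 0.811100
step 7 [7y] bond c/1=9/200: DF=(2084349/2000000 − 9/200·(0.977100+0.966700+0.937100+0.888400+0.841900+0.811100))/(1+9/200) = 3819/5000 ≈ 0.763800
step 8 [8y] zero: DF = P = 7189/10000 ≈ 0.718900

1 1 9771/10000
2 2 9667/10000
3 3 9371/10000
4 4 2221/2500
5 5 8419/10000
6 6 8111/10000
7 7 3819/5000
8 8 7189/10000
DF(2y) = 9667/10000 ≈ 0.966700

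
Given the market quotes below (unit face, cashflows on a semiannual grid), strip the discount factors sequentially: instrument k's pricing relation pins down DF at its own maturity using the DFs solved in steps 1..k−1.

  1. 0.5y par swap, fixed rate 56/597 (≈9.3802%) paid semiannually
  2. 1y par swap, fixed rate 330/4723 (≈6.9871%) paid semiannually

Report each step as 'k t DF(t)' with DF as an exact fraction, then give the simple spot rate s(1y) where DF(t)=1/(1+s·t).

step 1 [0.5y] swap r/2=28/597: DF=(1 − 28/597·(0))/(1+28/597) = 597/625 ≈ 0.955200
step 2 [1y] swap r/2=165/4723: DF=(1 − 165/4723·(0.955200))/(1+165/4723) = 467/500 ≈ 0.934000

1 1/2 597/625
2 1 467/500
s(1y) = (1/(467/500) − 1)/(1) = 33/467 ≈ 7.0664%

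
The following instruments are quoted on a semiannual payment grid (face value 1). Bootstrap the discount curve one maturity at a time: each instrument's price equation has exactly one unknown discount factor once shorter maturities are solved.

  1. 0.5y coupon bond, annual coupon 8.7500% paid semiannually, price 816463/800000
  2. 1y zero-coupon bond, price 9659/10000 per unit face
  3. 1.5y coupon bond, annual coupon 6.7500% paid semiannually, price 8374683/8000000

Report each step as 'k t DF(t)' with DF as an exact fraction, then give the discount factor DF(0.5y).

step 1 [0.5y] bond c/2=7/160: DF=(816463/800000 − 7/160·(0))/(1+7/160) = 4889/5000 ≈ 0.977800
step 2 [1y] zero: DF = P = 9659/10000 ≈ 0.965900
step 3 [1.5y] bond c/2=27/800: DF=(8374683/8000000 − 27/800·(0.977800+0.965900))/(1+27/800) = 2373/2500 ≈ 0.949200

1 1/2 4889/5000
2 1 9659/10000
3 3/2 2373/2500
DF(0.5y) = 4889/5000 ≈ 0.977800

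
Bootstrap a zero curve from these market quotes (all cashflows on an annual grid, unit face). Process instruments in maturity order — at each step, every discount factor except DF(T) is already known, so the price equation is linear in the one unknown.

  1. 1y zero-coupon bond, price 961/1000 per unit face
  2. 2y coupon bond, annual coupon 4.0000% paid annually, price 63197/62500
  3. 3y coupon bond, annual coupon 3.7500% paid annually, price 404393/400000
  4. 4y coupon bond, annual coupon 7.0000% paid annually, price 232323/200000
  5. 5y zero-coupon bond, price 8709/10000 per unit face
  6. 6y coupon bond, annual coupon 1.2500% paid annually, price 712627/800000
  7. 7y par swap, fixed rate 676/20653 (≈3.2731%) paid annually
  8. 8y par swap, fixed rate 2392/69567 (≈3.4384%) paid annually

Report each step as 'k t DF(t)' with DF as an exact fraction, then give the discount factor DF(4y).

step 1 [1y] zero: DF = P = 961/1000 ≈ 0.961000
step 2 [2y] bond c/1=1/25: DF=(63197/62500 − 1/25·(0.961000))/(1+1/25) = 9353/10000 ≈ 0.935300
step 3 [3y] bond c/1=3/80: DF=(404393/400000 − 3/80·(0.961000+0.935300))/(1+3/80) = 9059/10000 ≈ 0.905900
step 4 [4y] bond c/1=7/100: DF=(232323/200000 − 7/100·(0.961000+0.935300+0.905900))/(1+7/100) = 9023/10000 ≈ 0.902300
step 5 [5y] zero: DF = P = 8709/10000 ≈ 0.870900
step 6 [6y] bond c/1=1/80: DF=(712627/800000 − 1/80·(0.961000+0.935300+0.905900+0.902300+0.870900))/(1+1/80) = 8233/10000 ≈ 0.823300
step 7 [7y] swap r/1=676/20653: DF=(1 − 676/20653·(0.961000+0.935300+0.905900+0.902300+0.870900+0.823300))/(1+676/20653) = 1993/2500 ≈ 0.797200
step 8 [8y] swap r/1=2392/69567: DF=(1 − 2392/69567·(0.961000+0.935300+0.905900+0.902300+0.870900+0.823300+0.797200))/(1+2392/69567) = 951/1250 ≈ 0.760800

1 1 961/1000
2 2 9353/10000
3 3 9059/10000
4 4 9023/10000
5 5 8709/10000
6 6 8233/10000
7 7 1993/2500
8 8 951/1250
DF(4y) = 9023/10000 ≈ 0.902300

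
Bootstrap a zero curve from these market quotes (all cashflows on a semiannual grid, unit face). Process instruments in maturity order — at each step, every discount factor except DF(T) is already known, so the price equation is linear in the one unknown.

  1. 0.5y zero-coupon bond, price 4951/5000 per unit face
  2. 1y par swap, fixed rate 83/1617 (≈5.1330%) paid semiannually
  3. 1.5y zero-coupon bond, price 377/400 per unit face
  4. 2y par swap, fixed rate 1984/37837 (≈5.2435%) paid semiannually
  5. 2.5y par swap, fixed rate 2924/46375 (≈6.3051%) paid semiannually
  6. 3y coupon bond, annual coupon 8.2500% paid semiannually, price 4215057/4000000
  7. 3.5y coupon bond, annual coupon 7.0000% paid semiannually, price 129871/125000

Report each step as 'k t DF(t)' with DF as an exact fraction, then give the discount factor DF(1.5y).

step 1 [0.5y] zero: DF = P = 4951/5000 ≈ 0.990200
step 2 [1y] swap r/2=83/3234: DF=(1 − 83/3234·(0.990200))/(1+83/3234) = 4751/5000 ≈ 0.950200
step 3 [1.5y] zero: DF = P = 377/400 ≈ 0.942500
step 4 [2y] swap r/2=992/37837: DF=(1 − 992/37837·(0.990200+0.950200+0.942500))/(1+992/37837) = 563/625 ≈ 0.900800
step 5 [2.5y] swap r/2=1462/46375: DF=(1 − 1462/46375·(0.990200+0.950200+0.942500+0.900800))/(1+1462/46375) = 4269/5000 ≈ 0.853800
step 6 [3y] bond c/2=33/800: DF=(4215057/4000000 − 33/800·(0.990200+0.950200+0.942500+0.900800+0.853800))/(1+33/800) = 8283/10000 ≈ 0.828300
step 7 [3.5y] bond c/2=7/200: DF=(129871/125000 − 7/200·(0.990200+0.950200+0.942500+0.900800+0.853800+0.828300))/(1+7/200) = 819/1000 ≈ 0.819000

1 1/2 4951/5000
2 1 4751/5000
3 3/2 377/400
4 2 563/625
5 5/2 4269/5000
6 3 8283/10000
7 7/2 819/1000
DF(1.5y) = 377/400 ≈ 0.942500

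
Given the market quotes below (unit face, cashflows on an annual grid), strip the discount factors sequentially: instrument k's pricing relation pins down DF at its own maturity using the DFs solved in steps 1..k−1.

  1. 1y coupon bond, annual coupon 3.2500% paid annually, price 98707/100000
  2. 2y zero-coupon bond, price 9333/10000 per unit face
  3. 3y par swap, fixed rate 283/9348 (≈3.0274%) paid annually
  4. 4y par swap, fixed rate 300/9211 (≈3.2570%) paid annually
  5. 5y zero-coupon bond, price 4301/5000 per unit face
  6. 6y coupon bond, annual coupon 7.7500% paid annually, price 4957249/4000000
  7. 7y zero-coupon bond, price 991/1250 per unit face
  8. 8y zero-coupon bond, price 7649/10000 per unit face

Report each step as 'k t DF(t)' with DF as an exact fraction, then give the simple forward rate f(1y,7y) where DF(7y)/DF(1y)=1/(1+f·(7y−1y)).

1 1 239/250
2 2 9333/10000
3 3 9151/10000
4 4 22/25
5 5 4301/5000
6 6 8233/10000
7 7 991/1250
8 8 7649/10000
f(1y,7y) = ((239/250)/(991/1250) − 1)/(6) = 34/991 ≈ 3.4309%

step 1 [1y] bond c/1=13/400: DF=(98707/100000 − 13/400·(0))/(1+13/400) = 239/250 ≈ 0.956000
step 2 [2y] zero: DF = P = 9333/10000 ≈ 0.933300
step 3 [3y] swap r/1=283/9348: DF=(1 − 283/9348·(0.956000+0.933300))/(1+283/9348) = 9151/10000 ≈ 0.915100
step 4 [4y] swap r/1=300/9211: DF=(1 − 300/9211·(0.956000+0.933300+0.915100))/(1+300/9211) = 22/25 ≈ 0.880000
step 5 [5y] zero: DF = P = 4301/5000 ≈ 0.860200
step 6 [6y] bond c/1=31/400: DF=(4957249/4000000 − 31/400·(0.956000+0.933300+0.915100+0.880000+0.860200))/(1+31/400) = 8233/10000 ≈ 0.823300
step 7 [7y] zero: DF = P = 991/1250 ≈ 0.792800
step 8 [8y] zero: DF = P = 7649/10000 ≈ 0.764900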